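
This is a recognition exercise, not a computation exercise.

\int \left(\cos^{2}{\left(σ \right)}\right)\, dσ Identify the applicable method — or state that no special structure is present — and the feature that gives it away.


Verdict: a trigonometric identity — the even trigonometric power \cos^{2}{\left(σ \right)} reduces by a double-angle identity before any integration is attempted.


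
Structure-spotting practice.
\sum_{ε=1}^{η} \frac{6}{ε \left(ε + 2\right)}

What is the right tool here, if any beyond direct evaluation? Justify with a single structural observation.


Technique: telescoping — \frac{6}{ε \left(ε + 2\right)} is a collapsed telescope: expand it into simple fractions to see the cancellation.


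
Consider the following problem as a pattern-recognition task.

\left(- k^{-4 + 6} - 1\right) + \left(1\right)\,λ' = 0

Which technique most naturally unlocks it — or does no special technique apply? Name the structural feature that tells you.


Verdict: no special technique — with λ absent the equation is not coupled at all: direct integration in k.


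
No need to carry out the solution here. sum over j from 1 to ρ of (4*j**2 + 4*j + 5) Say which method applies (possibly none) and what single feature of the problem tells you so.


Verdict: no special technique — nothing telescopes and nothing is geometric; polynomial terms in j sum term by term.


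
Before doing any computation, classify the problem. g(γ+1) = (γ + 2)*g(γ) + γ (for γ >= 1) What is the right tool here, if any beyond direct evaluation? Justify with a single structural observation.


Diagnosis: a summation factor — first-order, linear, moving coefficient γ + 2: the discrete analogue of an integrating factor handles it.


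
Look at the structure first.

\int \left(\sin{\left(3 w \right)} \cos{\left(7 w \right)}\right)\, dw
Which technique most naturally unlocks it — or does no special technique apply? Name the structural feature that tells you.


Diagnosis: a trigonometric identity — \sin{\left(3 w \right)} \cos{\left(7 w \right)} is a beat pattern — rewrite the product as a sum of single-frequency waves before integrating.


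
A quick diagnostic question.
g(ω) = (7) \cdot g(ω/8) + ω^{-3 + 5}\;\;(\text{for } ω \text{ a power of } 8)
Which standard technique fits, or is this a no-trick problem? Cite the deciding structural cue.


Diagnosis: the master substitution — the argument contracts 8-fold per step: reindex ω exponentially and solve the linear recurrence in the new index.


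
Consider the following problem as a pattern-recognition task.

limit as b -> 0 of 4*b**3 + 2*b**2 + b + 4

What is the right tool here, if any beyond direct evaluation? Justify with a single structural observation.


Technique: no special technique — the expression is continuous at the evaluation point — substitute directly; no indeterminate form appears.


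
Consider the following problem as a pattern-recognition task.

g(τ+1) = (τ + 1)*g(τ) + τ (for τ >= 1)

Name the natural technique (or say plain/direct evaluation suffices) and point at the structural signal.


Diagnosis: a summation factor — first-order linear but the coefficient τ + 1 moves with the index — divide by the cumulative product and telescope.


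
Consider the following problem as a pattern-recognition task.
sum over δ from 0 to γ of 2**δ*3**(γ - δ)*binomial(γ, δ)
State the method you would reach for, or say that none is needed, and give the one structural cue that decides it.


Technique: the binomial theorem — binomial coefficients against complementary powers of 2 and 3: recognize the binomial expansion and resum.


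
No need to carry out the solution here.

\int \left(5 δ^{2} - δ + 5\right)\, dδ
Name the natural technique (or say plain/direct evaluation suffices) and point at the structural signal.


Diagnosis: no special technique — nothing composite, nothing rational, nothing trigonometric — each constant-multiple power of δ integrates by the power rule alone.


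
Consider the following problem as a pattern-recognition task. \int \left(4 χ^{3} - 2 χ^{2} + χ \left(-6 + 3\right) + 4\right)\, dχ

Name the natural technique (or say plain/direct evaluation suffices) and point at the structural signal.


Best approach: no special technique — every term is a constant multiple of a power of χ; term-wise power-rule integration needs no preliminary transformation.


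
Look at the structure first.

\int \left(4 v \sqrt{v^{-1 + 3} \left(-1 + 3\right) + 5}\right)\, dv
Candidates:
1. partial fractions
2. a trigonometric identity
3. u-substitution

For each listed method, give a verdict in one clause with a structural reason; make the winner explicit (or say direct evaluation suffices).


Technique: u-substitution — differentiating the inner expression (v^{-1 + 3} \left(-1 + 3\right) + 5) produces the factor 4 v up to a constant multiple, so substituting u = (v^{-1 + 3} \left(-1 + 3\right) + 5) reduces everything to a one-variable integral in u.
- partial fractions: there is no rational-function structure to decompose.
- a trigonometric identity: there is no trigonometric structure at all — the integrand carries no sine or cosine to rewrite.
- u-substitution — yes — fits the structure here.


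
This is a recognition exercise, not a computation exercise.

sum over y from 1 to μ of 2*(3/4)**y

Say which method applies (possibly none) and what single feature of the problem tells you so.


Technique: the geometric series formula — check a ratio of consecutive terms: it is 3/4, independent of the index, so the geometric formula closes the sum.


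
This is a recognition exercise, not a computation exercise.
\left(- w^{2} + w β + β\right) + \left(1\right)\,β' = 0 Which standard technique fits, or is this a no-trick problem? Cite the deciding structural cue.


Method: a linear integrating factor — the unknown enters only to the first power against a nonzero forcing term — the integrating-factor template applies directly.


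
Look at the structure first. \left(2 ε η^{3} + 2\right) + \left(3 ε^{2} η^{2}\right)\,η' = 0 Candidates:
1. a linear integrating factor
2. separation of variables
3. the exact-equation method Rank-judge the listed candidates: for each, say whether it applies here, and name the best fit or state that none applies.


Technique: the exact-equation method — check exactness first: here it holds (2 ε η^{3} + 2, 3 ε^{2} η^{2} have matching cross partials), so no integrating factor is needed.
- a linear integrating factor: the unknown enters nonlinearly (through a power, a denominator, or a transcendental function), which the linear integrating-factor recipe cannot absorb as-is — any repair would come from a preliminary substitution, not the factor.
- separation of variables: no division isolates the independent variable from the unknown.
- the exact-equation method: a fit — the right tool for this form.


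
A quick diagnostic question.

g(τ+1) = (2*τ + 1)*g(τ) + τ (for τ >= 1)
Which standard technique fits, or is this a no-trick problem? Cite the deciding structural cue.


Best approach: a summation factor — it is first-order linear but the coefficient 2*τ + 1 depends on the index, so multiply through by a summation factor to telescope it.


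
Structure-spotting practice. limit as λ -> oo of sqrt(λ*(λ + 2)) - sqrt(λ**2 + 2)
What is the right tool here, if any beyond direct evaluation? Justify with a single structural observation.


Best approach: conjugate multiplication — an infinity-minus-infinity difference with a surviving radical — multiply by the conjugate to cancel the divergence.


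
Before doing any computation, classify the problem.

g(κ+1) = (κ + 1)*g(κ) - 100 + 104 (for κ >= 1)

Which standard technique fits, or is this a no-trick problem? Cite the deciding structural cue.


Verdict: a summation factor — with the index-dependent coefficient κ + 1, dividing by the cumulative product turns the left side into a pure difference.


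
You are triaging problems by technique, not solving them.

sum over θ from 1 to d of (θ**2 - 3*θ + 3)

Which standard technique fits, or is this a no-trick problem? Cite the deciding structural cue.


Best approach: no special technique — every summand is a constant multiple of a power of θ — apply the standard power-sum identities one degree at a time.


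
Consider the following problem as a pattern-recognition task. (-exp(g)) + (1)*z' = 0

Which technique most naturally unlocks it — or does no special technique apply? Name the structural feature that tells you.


Technique: no special technique — solved for the derivative, no z appears — this is antidifferentiation in g wearing ODE clothing.


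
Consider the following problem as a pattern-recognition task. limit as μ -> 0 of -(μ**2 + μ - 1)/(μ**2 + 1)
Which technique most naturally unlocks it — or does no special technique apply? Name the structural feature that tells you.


Method: no special technique — no denominator vanishes and nothing blows up at 0: direct substitution is the whole computation.


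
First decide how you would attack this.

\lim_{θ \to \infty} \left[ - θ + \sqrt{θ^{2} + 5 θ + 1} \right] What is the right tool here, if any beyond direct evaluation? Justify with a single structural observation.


Diagnosis: conjugate multiplication — both pieces blow up but their difference is finite; the conjugate trick rationalizes \sqrt{θ^{2} + 5 θ + 1} - θ.


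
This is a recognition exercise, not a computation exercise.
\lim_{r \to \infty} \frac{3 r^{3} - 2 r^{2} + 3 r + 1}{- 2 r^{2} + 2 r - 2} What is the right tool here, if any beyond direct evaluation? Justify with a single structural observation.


Verdict: dominant-term comparison — divide through by the highest power of r; every lower-order term dies and the dominant terms decide the limit. l'Hôpital's at-infinity variant applies to the expression viewed as a single quotient; the leading-term comparison is the direct route.


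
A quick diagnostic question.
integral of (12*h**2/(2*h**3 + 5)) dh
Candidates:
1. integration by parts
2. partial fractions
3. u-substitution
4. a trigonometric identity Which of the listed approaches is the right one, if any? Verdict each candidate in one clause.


Method: u-substitution — collected, the integrand has one factor that is, up to a constant, the derivative of an inner expression the rest depends on — substitute for that inner expression.
- integration by parts: no split into a nonconstant polynomial times one of the standard kernels — exp, sine, or cosine of a linear argument, or a logarithm — applies here.
- partial fractions: proper and rational, yes, but the denominator has no factorization over the rationals to exploit.
- u-substitution — applies; the problem has the shape this method handles.
- a trigonometric identity — with no trigonometric functions present, identity rewriting has no target.


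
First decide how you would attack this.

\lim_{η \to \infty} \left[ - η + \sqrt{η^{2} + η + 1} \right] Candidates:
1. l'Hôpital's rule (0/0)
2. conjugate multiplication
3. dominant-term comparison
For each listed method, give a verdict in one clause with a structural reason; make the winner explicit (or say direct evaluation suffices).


Technique: conjugate multiplication — neither \sqrt{η^{2} + η + 1} nor η converges alone, so rewrite their difference as a conjugate-rationalized quotient first.
- l'Hôpital's rule (0/0): the expression is a difference driving to ∞ − ∞, not a 0/0 quotient — there is no ratio for the rule to differentiate.
- conjugate multiplication: applies; the problem has the shape this method handles.
- dominant-term comparison — no ranking of term growth rates resolves the limit here.


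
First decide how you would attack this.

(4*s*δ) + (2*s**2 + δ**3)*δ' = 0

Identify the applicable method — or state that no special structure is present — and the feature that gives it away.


Verdict: the exact-equation method — the cross partial derivatives of 4*s*δ and 2*s**2 + δ**3 agree, so the left side is the total differential of one potential in s and δ.


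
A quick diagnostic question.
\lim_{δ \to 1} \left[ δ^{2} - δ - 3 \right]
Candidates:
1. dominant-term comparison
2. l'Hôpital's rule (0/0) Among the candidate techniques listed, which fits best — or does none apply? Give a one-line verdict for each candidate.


Best approach: no special technique — no denominator vanishes and nothing blows up at 1: direct substitution is the whole computation.
- dominant-term comparison — no dominant-degree comparison decides it.
- l'Hôpital's rule (0/0): substituting the point gives a finite value outright — there is no indeterminate clash to repair.


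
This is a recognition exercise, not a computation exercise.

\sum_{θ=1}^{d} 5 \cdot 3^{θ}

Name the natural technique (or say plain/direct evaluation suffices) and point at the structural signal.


Verdict: the geometric series formula — the ratio of consecutive terms is the constant 3, independent of the index — a geometric sum.


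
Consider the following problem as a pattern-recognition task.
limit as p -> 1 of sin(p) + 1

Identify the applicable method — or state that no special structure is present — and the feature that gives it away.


Diagnosis: no special technique — the function is continuous at 1; evaluation is itself the limit, no machinery required.


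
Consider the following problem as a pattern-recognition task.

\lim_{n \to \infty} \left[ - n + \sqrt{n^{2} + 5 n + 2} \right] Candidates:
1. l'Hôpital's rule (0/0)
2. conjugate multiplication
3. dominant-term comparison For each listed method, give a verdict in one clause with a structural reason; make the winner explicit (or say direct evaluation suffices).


Best approach: conjugate multiplication — \sqrt{n^{2} + 5 n + 2} and n both blow up, but their difference is tame once the conjugate rationalizes it.
- l'Hôpital's rule (0/0): substitution produces ∞ − ∞ rather than a vanishing quotient; the rule needs a 0/0 ratio to act on.
- conjugate multiplication: yes — fits the structure here.
- dominant-term comparison — this limit is not decided by comparing leading-term growth at infinity.


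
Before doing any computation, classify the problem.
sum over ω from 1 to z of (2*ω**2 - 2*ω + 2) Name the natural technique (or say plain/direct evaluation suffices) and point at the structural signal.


Verdict: no special technique — recognize the absence of structure: constant-multiple powers of ω summed plainly, no special method required.


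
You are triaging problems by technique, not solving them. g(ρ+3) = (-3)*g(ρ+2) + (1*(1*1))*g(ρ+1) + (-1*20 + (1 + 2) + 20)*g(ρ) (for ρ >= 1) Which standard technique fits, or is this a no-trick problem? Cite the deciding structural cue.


Diagnosis: the characteristic-root method — linear, homogeneous, constant coefficients: solutions of the form r^ρ exist — find the roots of the characteristic polynomial.


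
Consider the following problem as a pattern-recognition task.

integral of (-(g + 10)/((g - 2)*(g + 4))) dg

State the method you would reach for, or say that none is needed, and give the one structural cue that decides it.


Verdict: partial fractions — a proper rational integrand whose denominator splits into simpler factors — decompose into partial fractions first.


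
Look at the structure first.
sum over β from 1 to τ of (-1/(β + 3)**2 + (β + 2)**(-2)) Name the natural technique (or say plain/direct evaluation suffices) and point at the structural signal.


Technique: telescoping — the generic term is a one-step difference of (β + 2)**(-2), so partial sums shortcut to endpoint evaluation.


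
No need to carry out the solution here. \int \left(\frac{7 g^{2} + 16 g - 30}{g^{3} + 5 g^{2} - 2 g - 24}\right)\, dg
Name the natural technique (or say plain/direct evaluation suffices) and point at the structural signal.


Diagnosis: partial fractions — the factorization of g^{3} + 5 g^{2} - 2 g - 24 is the whole battle; after it, each term is a table integral.


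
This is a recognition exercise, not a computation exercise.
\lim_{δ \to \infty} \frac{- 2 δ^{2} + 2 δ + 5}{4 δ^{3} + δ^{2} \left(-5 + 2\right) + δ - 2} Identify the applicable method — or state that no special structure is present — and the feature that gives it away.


Verdict: dominant-term comparison — as δ grows, only the highest-degree terms matter — compare leading terms and read the limit off. l'Hôpital's at-infinity variant applies to the expression viewed as a single quotient; the leading-term comparison is the direct route.


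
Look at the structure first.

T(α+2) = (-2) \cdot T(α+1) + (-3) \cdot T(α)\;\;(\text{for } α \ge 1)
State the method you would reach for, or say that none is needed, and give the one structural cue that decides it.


Best approach: the characteristic-root method — try a geometric ansatz r^α: constant coefficients turn the recurrence into one polynomial equation in r.


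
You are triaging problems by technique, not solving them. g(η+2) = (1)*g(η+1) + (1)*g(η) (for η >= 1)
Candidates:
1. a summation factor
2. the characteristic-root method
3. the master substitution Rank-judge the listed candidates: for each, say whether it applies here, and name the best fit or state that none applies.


Method: the characteristic-root method — the recurrence is linear and homogeneous with constant coefficients, so the ansatz r^η turns it into a polynomial equation for r.
- a summation factor — a summation factor telescopes one-step recursions; this one carries higher-order memory.
- the characteristic-root method — applicable, and directly so.
- the master substitution — there is no divide-the-index recursive argument.


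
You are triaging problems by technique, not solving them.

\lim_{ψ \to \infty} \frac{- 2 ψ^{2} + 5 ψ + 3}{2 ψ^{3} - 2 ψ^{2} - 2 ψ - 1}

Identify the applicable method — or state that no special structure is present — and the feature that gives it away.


Technique: dominant-term comparison — at large ψ only the top-degree terms survive; compare the leading terms and the limit falls out. l'Hôpital's at-infinity variant applies to the expression viewed as a single quotient; the leading-term comparison is the direct route.


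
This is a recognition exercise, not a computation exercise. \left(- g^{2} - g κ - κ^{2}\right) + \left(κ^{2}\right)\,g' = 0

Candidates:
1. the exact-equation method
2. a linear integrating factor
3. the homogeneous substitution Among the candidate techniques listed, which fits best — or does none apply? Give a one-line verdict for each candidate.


Best approach: the homogeneous substitution — scaling κ and g together leaves the slope fixed — it depends only on g/κ, so substitute the ratio.
- the exact-equation method — the mixed partial derivatives differ, so the left side is not a total differential.
- a linear integrating factor — the unknown enters nonlinearly (through a power, a denominator, or a transcendental function), which the linear integrating-factor recipe cannot absorb as-is — any repair would come from a preliminary substitution, not the factor.
- the homogeneous substitution — applies; the problem has the shape this method handles.


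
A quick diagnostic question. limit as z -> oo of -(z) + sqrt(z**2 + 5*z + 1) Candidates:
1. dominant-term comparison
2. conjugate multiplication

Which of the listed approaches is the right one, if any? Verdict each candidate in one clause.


Diagnosis: conjugate multiplication — divergence minus divergence hides a finite answer — expose it by pairing sqrt(z**2 + 5*z + 1) - z with its conjugate.
- dominant-term comparison — this limit is not decided by comparing polynomial growth at infinity.
- conjugate multiplication: applicable, and directly so.


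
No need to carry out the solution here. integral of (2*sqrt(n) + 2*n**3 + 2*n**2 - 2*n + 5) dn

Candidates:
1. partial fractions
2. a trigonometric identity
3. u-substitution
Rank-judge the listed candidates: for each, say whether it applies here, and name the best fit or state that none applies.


Best approach: no special technique — scan for structure and find none: constant multiples of powers of n, integrate directly.
- partial fractions: there is no rational-function structure to decompose.
- a trigonometric identity: there is no trigonometric structure at all — the integrand carries no sine or cosine to rewrite.
- u-substitution — no subexpression of the integrand pairs with its own derivative as a factor — individual terms may offer their own substitutions, but any change of variable covering the whole integral would have to be constructed from outside the expression.


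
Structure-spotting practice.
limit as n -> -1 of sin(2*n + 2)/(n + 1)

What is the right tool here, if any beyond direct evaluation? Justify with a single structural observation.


Best approach: l'Hôpital's rule (0/0) — substituting -1 gives 0 over 0; differentiate top and bottom once and re-evaluate. A local series expansion at the point resolves it as well; the rule is the packaged version of that step.


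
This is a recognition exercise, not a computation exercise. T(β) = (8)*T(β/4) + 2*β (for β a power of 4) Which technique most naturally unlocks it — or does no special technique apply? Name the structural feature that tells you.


Method: the master substitution — the argument shrinks by the factor 4, so measure the index on a logarithmic scale and the recursion becomes a shift.


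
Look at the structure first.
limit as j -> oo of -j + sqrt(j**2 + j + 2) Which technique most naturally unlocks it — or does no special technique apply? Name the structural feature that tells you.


Method: conjugate multiplication — infinity minus infinity with a radical in play — multiply by the conjugate so the divergences of sqrt(j**2 + j + 2) and j annihilate.


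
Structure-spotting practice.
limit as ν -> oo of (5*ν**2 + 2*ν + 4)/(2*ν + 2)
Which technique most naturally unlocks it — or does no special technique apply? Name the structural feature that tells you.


Technique: dominant-term comparison — growth-rate triage: the leading powers of ν decide the limit, everything else is noise. l'Hôpital's at-infinity variant applies to the expression viewed as a single quotient; the leading-term comparison is the direct route.


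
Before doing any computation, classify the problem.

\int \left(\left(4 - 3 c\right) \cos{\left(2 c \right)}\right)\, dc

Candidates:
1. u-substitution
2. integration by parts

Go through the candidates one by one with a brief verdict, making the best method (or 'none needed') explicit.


Diagnosis: integration by parts — the integrand splits as 4 - 3 c times \cos{\left(2 c \right)} — repeatedly differentiating the polynomial part kills it, which is the parts ladder.
- u-substitution — no subexpression of the integrand serves as a whole-integral substitution inner — individual terms may offer their own, but none carries its derivative as a factor of the full integrand; a working change of variable would have to be constructed from outside the expression.
- integration by parts — applies; the problem has the shape this method handles.


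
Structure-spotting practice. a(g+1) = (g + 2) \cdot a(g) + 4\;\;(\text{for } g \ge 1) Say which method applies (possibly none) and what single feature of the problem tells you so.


Method: a summation factor — first-order linear but the coefficient g + 2 moves with the index — divide by the cumulative product and telescope.


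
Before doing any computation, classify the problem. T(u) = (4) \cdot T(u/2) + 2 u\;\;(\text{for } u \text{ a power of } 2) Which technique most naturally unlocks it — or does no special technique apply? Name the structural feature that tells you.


Method: the master substitution — the argument shrinks by the factor 2, so measure the index on a logarithmic scale and the recursion becomes a shift.


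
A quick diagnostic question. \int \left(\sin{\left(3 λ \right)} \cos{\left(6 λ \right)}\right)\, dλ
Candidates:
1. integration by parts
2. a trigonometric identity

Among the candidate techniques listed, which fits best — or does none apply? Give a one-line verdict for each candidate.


Verdict: a trigonometric identity — mixed-frequency products such as \sin{\left(3 λ \right)} \cos{\left(6 λ \right)} are designed for the product-to-sum formula.
- integration by parts — not the natural route: no polynomial-kernel product appears — a recursive parts reduction of the trigonometric product exists, but the identity rewrite is direct.
- a trigonometric identity: yes, a natural case for it.


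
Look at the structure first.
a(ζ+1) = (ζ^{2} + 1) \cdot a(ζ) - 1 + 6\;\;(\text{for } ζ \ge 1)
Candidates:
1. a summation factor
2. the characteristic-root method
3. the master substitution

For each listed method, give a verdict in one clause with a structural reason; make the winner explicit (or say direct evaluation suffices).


Technique: a summation factor — it is first-order linear but the coefficient ζ^{2} + 1 depends on the index, so multiply through by a summation factor to telescope it.
- a summation factor — yes — fits the structure here.
- the characteristic-root method — the coefficients change with the index, which the root method cannot absorb.
- the master substitution: no fixed divisor shrinks the index between calls.


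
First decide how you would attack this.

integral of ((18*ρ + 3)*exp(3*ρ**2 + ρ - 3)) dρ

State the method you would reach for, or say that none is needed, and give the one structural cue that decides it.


Diagnosis: u-substitution — read it as f(3*ρ**2 + ρ - 3) times a constant multiple of d(3*ρ**2 + ρ - 3): one substitution, u = 3*ρ**2 + ρ - 3, finishes it.


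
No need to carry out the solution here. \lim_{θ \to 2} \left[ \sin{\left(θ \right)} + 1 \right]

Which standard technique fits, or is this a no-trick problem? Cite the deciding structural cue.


Technique: no special technique — no vanishing denominator and no indeterminate clash at the point — evaluation is immediate.


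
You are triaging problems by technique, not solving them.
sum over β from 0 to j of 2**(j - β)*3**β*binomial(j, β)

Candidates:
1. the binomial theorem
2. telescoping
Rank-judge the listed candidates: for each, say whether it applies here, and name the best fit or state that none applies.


Verdict: the binomial theorem — binomial(j, β) weighting matched powers of 3 and 2 is the expanded form of (3 + 2)^j — fold it back up.
- the binomial theorem — a fit — the right tool for this form.
- telescoping — writing out consecutive terms as given produces no pairwise cancellation.


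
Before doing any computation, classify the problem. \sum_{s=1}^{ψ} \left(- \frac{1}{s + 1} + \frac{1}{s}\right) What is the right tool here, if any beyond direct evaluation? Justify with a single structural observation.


Best approach: telescoping — the summand is \frac{1}{s} minus the same expression shifted by one, so consecutive terms cancel in pairs.


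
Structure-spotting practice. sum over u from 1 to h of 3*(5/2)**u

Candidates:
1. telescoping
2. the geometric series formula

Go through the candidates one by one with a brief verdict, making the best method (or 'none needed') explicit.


Technique: the geometric series formula — check a ratio of consecutive terms: it is 5/2, independent of the index, so the geometric formula closes the sum.
- telescoping — neither a shifted-difference shape nor integer-spaced poles are present.
- the geometric series formula: applicable, and directly so.


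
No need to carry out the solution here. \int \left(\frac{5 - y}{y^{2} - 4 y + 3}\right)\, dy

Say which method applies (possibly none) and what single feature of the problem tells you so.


Diagnosis: partial fractions — the denominator y^{2} - 4 y + 3 factors, so the quotient decomposes into elementary partial fractions term by term.


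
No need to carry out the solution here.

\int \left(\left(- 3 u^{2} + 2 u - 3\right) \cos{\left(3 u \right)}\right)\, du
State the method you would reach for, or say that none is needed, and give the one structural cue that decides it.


Best approach: integration by parts — a polynomial factor - 3 u^{2} + 2 u - 3 multiplies \cos{\left(3 u \right)}; differentiating - 3 u^{2} + 2 u - 3 lowers its degree while \cos{\left(3 u \right)} integrates cleanly, so parts wins.


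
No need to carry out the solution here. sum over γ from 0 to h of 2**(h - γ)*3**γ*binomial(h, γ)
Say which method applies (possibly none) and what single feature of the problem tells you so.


Method: the binomial theorem — the summand is term γ of a binomial expansion in 3 and 2; the whole sum is a single power.


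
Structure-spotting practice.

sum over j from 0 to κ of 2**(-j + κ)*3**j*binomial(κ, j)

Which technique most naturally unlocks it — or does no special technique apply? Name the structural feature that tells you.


Technique: the binomial theorem — binomial coefficients against complementary powers of 3 and 2: recognize the binomial expansion and resum.


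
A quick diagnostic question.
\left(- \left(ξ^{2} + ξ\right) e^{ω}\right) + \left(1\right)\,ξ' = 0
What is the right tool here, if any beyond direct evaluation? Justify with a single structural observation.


Verdict: separation of variables — one side of the product carries the independent variable, the other the unknown — the textbook separation shape. This doubles as a Bernoulli equation in the unknown as written; dividing and integrating works on it directly.


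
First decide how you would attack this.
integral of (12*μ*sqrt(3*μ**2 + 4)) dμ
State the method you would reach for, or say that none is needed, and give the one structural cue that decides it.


Best approach: u-substitution — read it as f(3*μ**2 + 4) times a constant multiple of d(3*μ**2 + 4): one substitution, u = 3*μ**2 + 4, finishes it.


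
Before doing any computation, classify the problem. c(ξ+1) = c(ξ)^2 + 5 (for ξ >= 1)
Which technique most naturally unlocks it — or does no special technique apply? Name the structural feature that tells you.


Method: no special technique — each new value is a nonlinear function of earlier ones — scaling arguments and superposition both fail.


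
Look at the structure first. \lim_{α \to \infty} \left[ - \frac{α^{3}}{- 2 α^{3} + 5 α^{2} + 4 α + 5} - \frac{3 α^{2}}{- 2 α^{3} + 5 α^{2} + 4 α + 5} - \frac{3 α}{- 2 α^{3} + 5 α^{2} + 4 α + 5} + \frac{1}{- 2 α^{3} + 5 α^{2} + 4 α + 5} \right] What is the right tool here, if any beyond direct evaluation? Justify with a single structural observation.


Verdict: dominant-term comparison — growth-rate triage: the leading powers of α decide the limit, everything else is noise. l'Hôpital's at-infinity variant applies to the expression viewed as a single quotient; the leading-term comparison is the direct route.


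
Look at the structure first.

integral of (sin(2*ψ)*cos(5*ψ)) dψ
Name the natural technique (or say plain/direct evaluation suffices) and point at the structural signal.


Diagnosis: a trigonometric identity — the product sin(2*ψ)*cos(5*ψ) converts to a sum of single-frequency sinusoids via the product-to-sum identity.


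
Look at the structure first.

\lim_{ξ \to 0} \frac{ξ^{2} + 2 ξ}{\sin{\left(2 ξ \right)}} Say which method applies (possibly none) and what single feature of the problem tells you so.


Best approach: l'Hôpital's rule (0/0) — substituting 0 gives 0 over 0; differentiate top and bottom once and re-evaluate. One could equally expand both pieces locally and compare leading terms; the rule does that in one stroke.


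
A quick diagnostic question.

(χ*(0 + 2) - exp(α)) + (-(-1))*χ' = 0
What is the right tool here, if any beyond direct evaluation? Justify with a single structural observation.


Best approach: a linear integrating factor — the equation is linear in χ with coefficient 2; multiplying by the integrating factor exp(∫2) makes the left side a perfect derivative.


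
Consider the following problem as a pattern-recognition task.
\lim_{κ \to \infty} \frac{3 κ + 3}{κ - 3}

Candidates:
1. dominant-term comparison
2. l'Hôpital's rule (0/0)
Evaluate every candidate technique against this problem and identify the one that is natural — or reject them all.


Verdict: dominant-term comparison — divide by the highest power of κ present: lower-order terms vanish and the dominant ratio remains.
- dominant-term comparison — applicable, and directly so.
- l'Hôpital's rule (0/0) — no 0/0 form appears: written as one quotient, top and bottom both grow without bound, and the ratio is decided by their leading terms.


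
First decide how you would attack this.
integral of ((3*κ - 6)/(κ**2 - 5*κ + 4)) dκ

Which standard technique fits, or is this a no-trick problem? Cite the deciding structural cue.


Technique: partial fractions — rational integrand, reducible denominator κ**2 - 5*κ + 4: decompose first, integrate second.


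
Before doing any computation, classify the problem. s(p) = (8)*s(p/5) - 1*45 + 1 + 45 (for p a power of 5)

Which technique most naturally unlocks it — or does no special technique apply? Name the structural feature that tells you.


Best approach: the master substitution — treat m = log base 5 of p as the new clock: one recursion step advances m by one while p scales by 5.


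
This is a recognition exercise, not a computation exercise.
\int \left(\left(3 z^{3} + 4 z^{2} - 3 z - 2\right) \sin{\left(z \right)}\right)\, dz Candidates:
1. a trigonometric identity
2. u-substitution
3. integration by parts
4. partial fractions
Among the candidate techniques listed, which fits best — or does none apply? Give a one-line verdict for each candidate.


Best approach: integration by parts — a polynomial factor 3 z^{3} + 4 z^{2} - 3 z - 2 multiplies \sin{\left(z \right)}; differentiating 3 z^{3} + 4 z^{2} - 3 z - 2 lowers its degree while \sin{\left(z \right)} integrates cleanly, so parts wins.
- a trigonometric identity: no even trigonometric power and no product of distinct frequencies to rewrite.
- u-substitution: no subexpression of the integrand serves as a whole-integral substitution inner — individual terms may offer their own, but none carries its derivative as a factor of the full integrand; a working change of variable would have to be constructed from outside the expression.
- integration by parts — yes, a natural case for it.
- partial fractions — there is no rational-function structure to decompose.


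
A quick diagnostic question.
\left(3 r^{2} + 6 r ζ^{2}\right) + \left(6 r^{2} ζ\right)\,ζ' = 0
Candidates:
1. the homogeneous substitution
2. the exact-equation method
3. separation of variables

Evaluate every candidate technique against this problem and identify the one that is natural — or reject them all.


Verdict: the exact-equation method — this form is already the differential of something: the matching mixed partials of 3 r^{2} + 6 r ζ^{2} and 6 r^{2} ζ prove it.
- the homogeneous substitution: the ratio substitution does not collapse this equation.
- the exact-equation method: applies; the problem has the shape this method handles.
- separation of variables — the two dependences do not factor apart.


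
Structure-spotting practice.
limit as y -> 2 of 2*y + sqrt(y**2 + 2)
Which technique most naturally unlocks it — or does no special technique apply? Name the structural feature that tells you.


Diagnosis: no special technique — the expression is continuous at the evaluation point — substitute directly; no indeterminate form appears.


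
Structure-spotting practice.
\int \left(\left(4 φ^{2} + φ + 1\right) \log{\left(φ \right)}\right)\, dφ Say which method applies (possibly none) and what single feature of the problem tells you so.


Technique: integration by parts — one parts step with u = \log{\left(φ \right)} trades the logarithm for an algebraic integrand.


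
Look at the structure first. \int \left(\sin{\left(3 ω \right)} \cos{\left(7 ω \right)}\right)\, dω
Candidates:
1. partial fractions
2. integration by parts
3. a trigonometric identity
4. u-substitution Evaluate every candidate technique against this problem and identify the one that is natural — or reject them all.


Method: a trigonometric identity — two sinusoids at different rates multiply in \sin{\left(3 ω \right)} \cos{\left(7 ω \right)}; the product-to-sum identity uncouples them.
- partial fractions — there is no rational-function structure to decompose.
- integration by parts: not the natural route: no polynomial-kernel product appears — a recursive parts reduction of the trigonometric product exists, but the identity rewrite is direct.
- a trigonometric identity: yes — fits the structure here.
- u-substitution — no subexpression of the integrand serves as a whole-integral substitution inner — individual terms may offer their own, but none carries its derivative as a factor of the full integrand; a working change of variable would have to be constructed from outside the expression.


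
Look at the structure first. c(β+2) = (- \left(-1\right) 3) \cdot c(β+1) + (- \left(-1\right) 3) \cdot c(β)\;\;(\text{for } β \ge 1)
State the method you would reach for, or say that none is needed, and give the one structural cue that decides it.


Best approach: the characteristic-root method — linear, homogeneous, constant coefficients: solutions of the form r^β exist — find the roots of the characteristic polynomial.


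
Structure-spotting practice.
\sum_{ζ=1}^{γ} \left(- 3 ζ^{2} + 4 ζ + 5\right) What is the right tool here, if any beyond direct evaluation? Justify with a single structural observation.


Technique: no special technique — recognize the absence of structure: constant-multiple powers of ζ summed plainly, no special method required.


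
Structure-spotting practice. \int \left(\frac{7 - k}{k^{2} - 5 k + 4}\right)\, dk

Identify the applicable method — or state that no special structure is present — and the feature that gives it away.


Method: partial fractions — the factorization of k^{2} - 5 k + 4 is the whole battle; after it, each term is a table integral.


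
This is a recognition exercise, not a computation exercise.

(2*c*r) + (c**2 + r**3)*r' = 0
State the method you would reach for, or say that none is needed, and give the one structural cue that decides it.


Verdict: the exact-equation method — 2*c*r and c**2 + r**3 pass the exactness check on the nose, so no integrating factor in c or r is needed at all.


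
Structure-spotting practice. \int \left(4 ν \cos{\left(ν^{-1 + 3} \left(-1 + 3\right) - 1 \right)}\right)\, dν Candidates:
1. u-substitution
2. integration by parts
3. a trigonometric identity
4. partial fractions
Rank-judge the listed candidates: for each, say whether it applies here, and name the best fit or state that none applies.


Technique: u-substitution — read it as f(ν^{-1 + 3} \left(-1 + 3\right) - 1) times a constant multiple of d(ν^{-1 + 3} \left(-1 + 3\right) - 1): one substitution, u = ν^{-1 + 3} \left(-1 + 3\right) - 1, finishes it.
- u-substitution: applicable, and directly so.
- integration by parts: the non-polynomial partner is not one of the parts kernels — exp, sine, or cosine with a degree-1 argument, or a logarithm.
- a trigonometric identity: no even trigonometric power and no product of distinct frequencies to rewrite.
- partial fractions — the expression is not a ratio of polynomials that decomposes further.
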